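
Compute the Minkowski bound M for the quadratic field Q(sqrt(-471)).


d = -471, d mod 4 = 1, so disc(K) = d = -471; |disc(K)| = 471
Imaginary quadratic field, so n = 2, s = r2 = 1, r1 = 0
M = (n!/n^n) * (4/pi)^s * sqrt(|disc(K)|) = (2!/2^2) * (4/pi)^1 * sqrt(471)
= 0.5 * 1.273240 * 21.702534
= 13.8163

13.8163


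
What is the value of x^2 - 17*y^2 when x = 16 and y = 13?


x^2 - d*y^2
= 16^2 - 17*13^2
= 256 - 2873
= -2617

-2617


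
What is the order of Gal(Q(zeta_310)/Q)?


|Gal(Q(zeta_310)/Q)| = phi(310)
= 120

120


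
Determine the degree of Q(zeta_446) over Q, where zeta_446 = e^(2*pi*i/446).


The degree equals Euler's totient phi(446).
446 = 2 * 223
phi(446) = 222

222


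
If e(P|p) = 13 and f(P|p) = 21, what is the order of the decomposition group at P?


|D_P| = e * f
= 13 * 21
= 273

273


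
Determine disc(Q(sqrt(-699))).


For K = Q(sqrt(d)) with d squarefree: disc(K) = d if d = 1 mod 4, and disc(K) = 4d if d = 2 or 3 mod 4.
Here d = -699, and d mod 4 = 1.
d = 1 mod 4 (O_K = Z[(1+sqrt(d))/2]), so disc(K) = d = -699

-699


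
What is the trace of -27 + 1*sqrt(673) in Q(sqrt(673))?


Tr(a + b*sqrt(d)) = (a + b*sqrt(d)) + (a - b*sqrt(d)) = 2a
= 2 * (-27)
= -54

-54


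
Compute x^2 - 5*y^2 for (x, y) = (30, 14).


x^2 - d*y^2
= 30^2 - 5*14^2
= 900 - 980
= -80

-80


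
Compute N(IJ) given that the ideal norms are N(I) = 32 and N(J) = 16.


N(IJ) = N(I) * N(J)
= 32 * 16
= 512

512


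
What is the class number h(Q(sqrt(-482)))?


K = Q(sqrt(-482)). d mod 4 = 2, so D = disc(K) = 4d = -1928
h(K) equals the number of primitive reduced positive-definite forms (a, b, c) = a*x^2 + b*x*y + c*y^2 with b^2 - 4ac = D,
where reduced means |b| <= a <= c, with b >= 0 whenever |b| = a or a = c, and primitive means gcd(a, b, c) = 1.
Reduced forces 3a^2 <= |D| = 1928, so 1 <= a <= 25; b must have the parity of D, and c = (b^2 - D)/(4a) must be an integer >= a.
Enumerate a = 1..25, b in [-a, a]:
  a=1: (1, 0, 482)  [1]
  a=2: (2, 0, 241)  [1]
  a=3: (3, -2, 161), (3, 2, 161)  [2]
  a=4..5: none
  a=6: (6, -4, 81), (6, 4, 81)  [2]
  a=7: (7, -2, 69), (7, 2, 69)  [2]
  a=8: none
  a=9: (9, -4, 54), (9, 4, 54)  [2]
  a=10..12: none
  a=13: (13, -10, 39), (13, 10, 39)  [2]
  a=14: (14, -12, 37), (14, 12, 37)  [2]
  a=15..17: none
  a=18: (18, -4, 27), (18, 4, 27)  [2]
  a=19..20: none
  a=21: (21, -16, 26), (21, -2, 23), (21, 2, 23), (21, 16, 26)  [4]
  a=22..25: none
Total reduced forms: 1 + 1 + 2 + 2 + 2 + 2 + 2 + 2 + 2 + 4 = 20
h = 20

20


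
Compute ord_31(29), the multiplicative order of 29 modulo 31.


We want ord_31(29), the smallest k >= 1 with 29^k = 1 mod 31.
n = 31 = 31, phi(31) = 30; the order divides phi(n).
Divisors of 30: 1, 2, 3, 5, 6, 10, 15, 30
Repeated squaring mod 31: 29^1 = 29, 29^2 = 4, 29^4 = 16, 29^8 = 8, 29^16 = 2
Test divisors in increasing order:
  k=1: 29^1 = 29 mod 31
  k=2: 29^2 = 4 mod 31
  k=3: 29^3 = 4 * 29 = 23 mod 31
  k=5: 29^5 = 16 * 29 = 30 mod 31
  k=6: 29^6 = 16 * 4 = 2 mod 31
  k=10: 29^10 = 8 * 4 = 1 mod 31  <- first divisor giving 1
Order = 10

10


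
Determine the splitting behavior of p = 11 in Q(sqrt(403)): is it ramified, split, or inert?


K = Q(sqrt(403)). Since d mod 4 = 3, disc(K) = 1612.
Check p | disc: 1612 mod 11 = 6.
p does not divide disc. Compute Legendre symbol (d/p):
7^((11-1)/2) mod 11 = -1
(d/p) = -1, so p is inert: (p) stays prime with e=1, f=2, g=1.
Therefore p is inert.

inert


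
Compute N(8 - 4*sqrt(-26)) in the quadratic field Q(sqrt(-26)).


N(a + b*sqrt(d)) = a^2 - d*b^2
= (8)^2 - (-26)*(-4)^2
= 64 + 416
= 480

480


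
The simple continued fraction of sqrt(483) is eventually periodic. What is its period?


Run the CF algorithm for sqrt(483).
a_0 = floor(sqrt(483)) = 21; set m_0=0, q_0=1.
Recurrence: m' = q*a - m,  q' = (d - m'^2)/q,  a' = floor((a_0 + m')/q').
  step 1: m=21, q=42, a=1
  step 2: m=21, q=1, a=42
a_2 = 2*a_0 = 42, so the period closes here.
sqrt(483) = [21; 1, 42]
Period length = 2

2


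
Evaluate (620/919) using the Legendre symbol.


p = 919 is prime, so compute (620/919) with the reciprocity algorithm (Jacobi-symbol steps: pull out 2s via (2/n), flip via reciprocity, reduce):
  pull out 2: (2/919) = +1  (since 919 mod 8 = 7)
  pull out 2: (2/919) = +1  (since 919 mod 8 = 7)
  reciprocity: (155/919) -> -(919/155)
  reduce: (144/155)
  pull out 2: (2/155) = -1  (since 155 mod 8 = 3)
  pull out 2: (2/155) = -1  (since 155 mod 8 = 3)
  pull out 2: (2/155) = -1  (since 155 mod 8 = 3)
  pull out 2: (2/155) = -1  (since 155 mod 8 = 3)
  reciprocity: (9/155) -> +(155/9)
  reduce: (2/9)
  pull out 2: (2/9) = +1  (since 9 mod 8 = 1)
  (1/9) = 1
Product of signs = -1
(620/919) = -1

-1


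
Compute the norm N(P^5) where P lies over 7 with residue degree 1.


N(P^a) = p^(a*f)
= 7^(5*1)
= 7^5
= 16807

16807


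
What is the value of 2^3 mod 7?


p = 7 is prime and the exponent is (p-1)/2 = 3, so by Euler's criterion 2^3 = (2/7) = +1 or -1 mod 7.
Compute by square-and-multiply:
  3 = 2 + 1 (binary 11)
  Repeated squaring mod 7: 2^1 = 2, 2^2 = 4
  2^3 = 2^2 * 2^1 = 4 * 2 mod 7
    4 * 2 = 8 = 1 mod 7
  2^3 = 1 mod 7
Result 1: 2 is a quadratic residue mod 7.
2^3 mod 7 = 1

1


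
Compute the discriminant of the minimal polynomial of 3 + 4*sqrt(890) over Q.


The element 3 + 4*sqrt(890) has minimal polynomial:
x^2 - 6*x - 14231
Discriminant = (-6)^2 - 4*(-14231)
= 36 + 56924
= 56960

56960


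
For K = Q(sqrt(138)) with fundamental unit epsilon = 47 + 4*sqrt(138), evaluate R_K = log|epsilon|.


epsilon = 47 + 4*sqrt(138)
= 93.9894
R = ln(93.9894)
= 4.5432

4.5432


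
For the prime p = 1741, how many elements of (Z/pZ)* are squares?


For prime p, the number of non-zero quadratic residues is (p-1)/2.
= (1741-1)/2
= 870

870


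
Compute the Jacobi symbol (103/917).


Compute (103/917) via quadratic reciprocity:
  reciprocity: (103/917) -> +(917/103)
  reduce: (93/103)
  reciprocity: (93/103) -> +(103/93)
  reduce: (10/93)
  pull out 2: (2/93) = -1  (since 93 mod 8 = 5)
  reciprocity: (5/93) -> +(93/5)
  reduce: (3/5)
  reciprocity: (3/5) -> +(5/3)
  reduce: (2/3)
  pull out 2: (2/3) = -1  (since 3 mod 8 = 3)
  (1/3) = 1
Product of signs = 1

1


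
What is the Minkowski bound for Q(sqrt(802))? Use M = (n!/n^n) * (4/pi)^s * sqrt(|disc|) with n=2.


d = 802, d mod 4 = 2, so disc(K) = 4d = 3208; |disc(K)| = 3208
Real quadratic field, so n = 2, s = r2 = 0, r1 = 2
M = (n!/n^n) * (4/pi)^s * sqrt(|disc(K)|) = (2!/2^2) * (4/pi)^0 * sqrt(3208)
= 0.5 * 1.000000 * 56.639209
= 28.3196

28.3196


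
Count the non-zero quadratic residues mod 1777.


For prime p, the number of non-zero quadratic residues is (p-1)/2.
= (1777-1)/2
= 888

888


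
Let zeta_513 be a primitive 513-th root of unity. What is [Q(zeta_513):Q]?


The degree equals Euler's totient phi(513).
513 = 3^3 * 19
phi(513) = 324

324


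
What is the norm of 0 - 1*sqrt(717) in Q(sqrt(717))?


N(a + b*sqrt(d)) = a^2 - d*b^2
= (0)^2 - (717)*(-1)^2
= 0 - 717
= -717

-717


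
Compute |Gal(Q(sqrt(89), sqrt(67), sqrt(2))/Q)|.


The 3 square roots of distinct primes are multiplicatively independent over Q,
so [K:Q] = 2^3 and Gal(K/Q) is isomorphic to (Z/2Z)^3.
|Gal| = 2^3 = 8

8


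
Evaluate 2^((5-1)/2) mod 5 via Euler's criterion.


p = 5 is prime and the exponent is (p-1)/2 = 2, so by Euler's criterion 2^2 = (2/5) = +1 or -1 mod 5.
Compute by square-and-multiply:
  2 = 2 (binary 10)
  Repeated squaring mod 5: 2^1 = 2, 2^2 = 4
  2^2 = 4 mod 5
Result 4 = p - 1 = -1 mod 5: 2 is a quadratic non-residue mod 5. As a residue in [0, p-1] the value is 4.
2^2 mod 5 = 4

4


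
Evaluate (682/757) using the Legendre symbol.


p = 757 is prime, so compute (682/757) with the reciprocity algorithm (Jacobi-symbol steps: pull out 2s via (2/n), flip via reciprocity, reduce):
  pull out 2: (2/757) = -1  (since 757 mod 8 = 5)
  reciprocity: (341/757) -> +(757/341)
  reduce: (75/341)
  reciprocity: (75/341) -> +(341/75)
  reduce: (41/75)
  reciprocity: (41/75) -> +(75/41)
  reduce: (34/41)
  pull out 2: (2/41) = +1  (since 41 mod 8 = 1)
  reciprocity: (17/41) -> +(41/17)
  reduce: (7/17)
  reciprocity: (7/17) -> +(17/7)
  reduce: (3/7)
  reciprocity: (3/7) -> -(7/3)
  reduce: (1/3)
  (1/3) = 1
Product of signs = 1
(682/757) = 1

1


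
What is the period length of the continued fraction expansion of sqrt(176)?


Run the CF algorithm for sqrt(176).
a_0 = floor(sqrt(176)) = 13; set m_0=0, q_0=1.
Recurrence: m' = q*a - m,  q' = (d - m'^2)/q,  a' = floor((a_0 + m')/q').
  step 1: m=13, q=7, a=3
  step 2: m=8, q=16, a=1
  step 3: m=8, q=7, a=3
  step 4: m=13, q=1, a=26
a_4 = 2*a_0 = 26, so the period closes here.
sqrt(176) = [13; 3, 1, 3, 26]
Period length = 4

4


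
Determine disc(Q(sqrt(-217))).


For K = Q(sqrt(d)) with d squarefree: disc(K) = d if d = 1 mod 4, and disc(K) = 4d if d = 2 or 3 mod 4.
Here d = -217, and d mod 4 = 3.
d = 3 mod 4, not 1 (O_K = Z[sqrt(d)]), so disc(K) = 4d = 4 * (-217) = -868

-868


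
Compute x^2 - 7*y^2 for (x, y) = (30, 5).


x^2 - d*y^2
= 30^2 - 7*5^2
= 900 - 175
= 725

725


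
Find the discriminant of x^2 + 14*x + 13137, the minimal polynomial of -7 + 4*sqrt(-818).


The element -7 + 4*sqrt(-818) has minimal polynomial:
x^2 + 14*x + 13137
Discriminant = (14)^2 - 4*(13137)
= 196 - 52548
= -52352

-52352


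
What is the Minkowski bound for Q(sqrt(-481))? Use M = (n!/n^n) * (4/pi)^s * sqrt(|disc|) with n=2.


d = -481, d mod 4 = 3, so disc(K) = 4d = -1924; |disc(K)| = 1924
Imaginary quadratic field, so n = 2, s = r2 = 1, r1 = 0
M = (n!/n^n) * (4/pi)^s * sqrt(|disc(K)|) = (2!/2^2) * (4/pi)^1 * sqrt(1924)
= 0.5 * 1.273240 * 43.863424
= 27.9243

27.9243


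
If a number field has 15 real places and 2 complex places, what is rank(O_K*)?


By Dirichlet's unit theorem:
rank = r1 + r2 - 1
= 15 + 2 - 1
= 16

16


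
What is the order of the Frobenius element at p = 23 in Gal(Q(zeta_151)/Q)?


The Frobenius at p in Gal(Q(zeta_n)/Q) = (Z/nZ)* is the class of p, so its order is ord_151(23), the smallest k >= 1 with 23^k = 1 mod 151.
n = 151 = 151, phi(151) = 150; the order divides phi(n).
Divisors of 150: 1, 2, 3, 5, 6, 10, 15, 25, 30, 50, 75, 150
Repeated squaring mod 151: 23^1 = 23, 23^2 = 76, 23^4 = 38, 23^8 = 85, 23^16 = 128, 23^32 = 76, 23^64 = 38, 23^128 = 85
Test divisors in increasing order:
  k=1: 23^1 = 23 mod 151
  k=2: 23^2 = 76 mod 151
  k=3: 23^3 = 76 * 23 = 87 mod 151
  k=5: 23^5 = 38 * 23 = 119 mod 151
  k=6: 23^6 = 38 * 76 = 19 mod 151
  k=10: 23^10 = 85 * 76 = 118 mod 151
  k=15: 23^15 = 85 * 38 * 76 * 23 = 150 mod 151
  k=25: 23^25 = 128 * 85 * 23 = 33 mod 151
  k=30: 23^30 = 128 * 85 * 38 * 76 = 1 mod 151  <- first divisor giving 1
Order = 30

30


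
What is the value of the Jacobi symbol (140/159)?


Compute (140/159) via quadratic reciprocity:
  pull out 2: (2/159) = +1  (since 159 mod 8 = 7)
  pull out 2: (2/159) = +1  (since 159 mod 8 = 7)
  reciprocity: (35/159) -> -(159/35)
  reduce: (19/35)
  reciprocity: (19/35) -> -(35/19)
  reduce: (16/19)
  pull out 2: (2/19) = -1  (since 19 mod 8 = 3)
  pull out 2: (2/19) = -1  (since 19 mod 8 = 3)
  pull out 2: (2/19) = -1  (since 19 mod 8 = 3)
  pull out 2: (2/19) = -1  (since 19 mod 8 = 3)
  (1/19) = 1
Product of signs = 1

1


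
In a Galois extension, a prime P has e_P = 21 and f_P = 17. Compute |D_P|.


|D_P| = e * f
= 21 * 17
= 357

357


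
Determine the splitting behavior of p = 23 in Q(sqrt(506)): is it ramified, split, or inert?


K = Q(sqrt(506)). Since d mod 4 = 2, disc(K) = 2024.
Check p | disc: 2024 mod 23 = 0.
p divides disc, so p ramifies: (p) = P^2 with e=2, f=1, g=1.
Therefore p is ramified.

ramified


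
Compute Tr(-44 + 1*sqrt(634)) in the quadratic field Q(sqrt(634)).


Tr(a + b*sqrt(d)) = (a + b*sqrt(d)) + (a - b*sqrt(d)) = 2a
= 2 * (-44)
= -88

-88


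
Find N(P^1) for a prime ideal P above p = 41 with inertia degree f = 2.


N(P^a) = p^(a*f)
= 41^(1*2)
= 41^2
= 1681

1681


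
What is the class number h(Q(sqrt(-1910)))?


K = Q(sqrt(-1910)). d mod 4 = 2, so D = disc(K) = 4d = -7640
h(K) equals the number of primitive reduced positive-definite forms (a, b, c) = a*x^2 + b*x*y + c*y^2 with b^2 - 4ac = D,
where reduced means |b| <= a <= c, with b >= 0 whenever |b| = a or a = c, and primitive means gcd(a, b, c) = 1.
Reduced forces 3a^2 <= |D| = 7640, so 1 <= a <= 50; b must have the parity of D, and c = (b^2 - D)/(4a) must be an integer >= a.
Enumerate a = 1..50, b in [-a, a]:
  a=1: (1, 0, 1910)  [1]
  a=2: (2, 0, 955)  [1]
  a=3: (3, -2, 637), (3, 2, 637)  [2]
  a=4: none
  a=5: (5, 0, 382)  [1]
  a=6: (6, -4, 319), (6, 4, 319)  [2]
  a=7: (7, -2, 273), (7, 2, 273)  [2]
  a=8: none
  a=9: (9, -8, 214), (9, 8, 214)  [2]
  a=10: (10, 0, 191)  [1]
  a=11: (11, -4, 174), (11, 4, 174)  [2]
  a=12: none
  a=13: (13, -2, 147), (13, 2, 147)  [2]
  a=14: (14, -12, 139), (14, 12, 139)  [2]
  a=15: (15, -10, 129), (15, 10, 129)  [2]
  a=16..17: none
  a=18: (18, -8, 107), (18, 8, 107)  [2]
  a=19: (19, -6, 101), (19, 6, 101)  [2]
  a=20: none
  a=21: (21, -16, 94), (21, -2, 91), (21, 2, 91), (21, 16, 94)  [4]
  a=22: (22, -4, 87), (22, 4, 87)  [2]
  a=23..25: none
  a=26: (26, -24, 79), (26, 24, 79)  [2]
  a=27: (27, -26, 77), (27, 26, 77)  [2]
  a=28: none
  a=29: (29, -4, 66), (29, 4, 66)  [2]
  a=30: (30, -20, 67), (30, 20, 67)  [2]
  a=31..32: none
  a=33: (33, -26, 63), (33, -4, 58), (33, 4, 58), (33, 26, 63)  [4]
  a=34: none
  a=35: (35, -30, 61), (35, 30, 61)  [2]
  a=36..37: none
  a=38: (38, -32, 57), (38, 32, 57)  [2]
  a=39: (39, -28, 54), (39, -2, 49), (39, 2, 49), (39, 28, 54)  [4]
  a=40..41: none
  a=42: (42, -40, 55), (42, -16, 47), (42, 16, 47), (42, 40, 55)  [4]
  a=43: (43, -10, 45), (43, 10, 45)  [2]
  a=44..50: none
Total reduced forms: 1 + 1 + 2 + 1 + 2 + 2 + 2 + 1 + 2 + 2 + 2 + 2 + 2 + 2 + 4 + 2 + 2 + 2 + 2 + 2 + 4 + 2 + 2 + 4 + 4 + 2 = 56
h = 56

56


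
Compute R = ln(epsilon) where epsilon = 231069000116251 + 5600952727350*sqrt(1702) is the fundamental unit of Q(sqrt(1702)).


epsilon = 231069000116251 + 5600952727350*sqrt(1702)
= 4.6214e+14
R = ln(4.6214e+14)
= 33.7669

33.7669


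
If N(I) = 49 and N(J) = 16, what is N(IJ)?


N(IJ) = N(I) * N(J)
= 49 * 16
= 784

784


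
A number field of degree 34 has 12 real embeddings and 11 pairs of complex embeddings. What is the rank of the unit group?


By Dirichlet's unit theorem:
rank = r1 + r2 - 1
= 12 + 11 - 1
= 22

22


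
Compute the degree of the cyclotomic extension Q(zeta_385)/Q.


The degree equals Euler's totient phi(385).
385 = 5 * 7 * 11
phi(385) = 240

240


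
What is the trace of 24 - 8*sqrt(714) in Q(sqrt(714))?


Tr(a + b*sqrt(d)) = (a + b*sqrt(d)) + (a - b*sqrt(d)) = 2a
= 2 * (24)
= 48

48


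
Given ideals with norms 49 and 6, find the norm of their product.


N(IJ) = N(I) * N(J)
= 49 * 6
= 294

294


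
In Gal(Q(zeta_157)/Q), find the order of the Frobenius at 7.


The Frobenius at p in Gal(Q(zeta_n)/Q) = (Z/nZ)* is the class of p, so its order is ord_157(7), the smallest k >= 1 with 7^k = 1 mod 157.
n = 157 = 157, phi(157) = 156; the order divides phi(n).
Divisors of 156: 1, 2, 3, 4, 6, 12, 13, 26, 39, 52, 78, 156
Repeated squaring mod 157: 7^1 = 7, 7^2 = 49, 7^4 = 46, 7^8 = 75, 7^16 = 130, 7^32 = 101, 7^64 = 153, 7^128 = 16
Test divisors in increasing order:
  k=1: 7^1 = 7 mod 157
  k=2: 7^2 = 49 mod 157
  k=3: 7^3 = 49 * 7 = 29 mod 157
  k=4: 7^4 = 46 mod 157
  k=6: 7^6 = 46 * 49 = 56 mod 157
  k=12: 7^12 = 75 * 46 = 153 mod 157
  k=13: 7^13 = 75 * 46 * 7 = 129 mod 157
  k=26: 7^26 = 130 * 75 * 49 = 156 mod 157
  k=39: 7^39 = 101 * 46 * 49 * 7 = 28 mod 157
  k=52: 7^52 = 101 * 130 * 46 = 1 mod 157  <- first divisor giving 1
Order = 52

52


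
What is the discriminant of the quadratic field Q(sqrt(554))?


For K = Q(sqrt(d)) with d squarefree: disc(K) = d if d = 1 mod 4, and disc(K) = 4d if d = 2 or 3 mod 4.
Here d = 554, and d mod 4 = 2.
d = 2 mod 4, not 1 (O_K = Z[sqrt(d)]), so disc(K) = 4d = 4 * (554) = 2216

2216


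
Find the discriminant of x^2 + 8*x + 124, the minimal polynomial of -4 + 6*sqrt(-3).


The element -4 + 6*sqrt(-3) has minimal polynomial:
x^2 + 8*x + 124
Discriminant = (8)^2 - 4*(124)
= 64 - 496
= -432

-432


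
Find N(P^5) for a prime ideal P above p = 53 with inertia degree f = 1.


N(P^a) = p^(a*f)
= 53^(5*1)
= 53^5
= 418195493

418195493


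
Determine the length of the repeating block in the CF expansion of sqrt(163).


Run the CF algorithm for sqrt(163).
a_0 = floor(sqrt(163)) = 12; set m_0=0, q_0=1.
Recurrence: m' = q*a - m,  q' = (d - m'^2)/q,  a' = floor((a_0 + m')/q').
  step 1: m=12, q=19, a=1
  step 2: m=7, q=6, a=3
  step 3: m=11, q=7, a=3
  step 4: m=10, q=9, a=2
  step 5: m=8, q=11, a=1
  step 6: m=3, q=14, a=1
  step 7: m=11, q=3, a=7
  step 8: m=10, q=21, a=1
  step 9: m=11, q=2, a=11
  step 10: m=11, q=21, a=1
  step 11: m=10, q=3, a=7
  step 12: m=11, q=14, a=1
  step 13: m=3, q=11, a=1
  step 14: m=8, q=9, a=2
  step 15: m=10, q=7, a=3
  step 16: m=11, q=6, a=3
  step 17: m=7, q=19, a=1
  step 18: m=12, q=1, a=24
a_18 = 2*a_0 = 24, so the period closes here.
sqrt(163) = [12; 1, 3, 3, 2, 1, 1, 7, 1, 11, 1, 7, 1, 1, 2, 3, 3, 1, 24]
Period length = 18

18


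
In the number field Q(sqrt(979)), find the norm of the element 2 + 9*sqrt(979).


N(a + b*sqrt(d)) = a^2 - d*b^2
= (2)^2 - (979)*(9)^2
= 4 - 79299
= -79295

-79295


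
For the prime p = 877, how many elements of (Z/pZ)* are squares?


For prime p, the number of non-zero quadratic residues is (p-1)/2.
= (877-1)/2
= 438

438


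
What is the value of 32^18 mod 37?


p = 37 is prime and the exponent is (p-1)/2 = 18, so by Euler's criterion 32^18 = (32/37) = +1 or -1 mod 37.
Compute by square-and-multiply:
  18 = 16 + 2 (binary 10010)
  Repeated squaring mod 37: 32^1 = 32, 32^2 = 25, 32^4 = 33, 32^8 = 16, 32^16 = 34
  32^18 = 32^16 * 32^2 = 34 * 25 mod 37
    34 * 25 = 850 = 36 mod 37
  32^18 = 36 mod 37
Result 36 = p - 1 = -1 mod 37: 32 is a quadratic non-residue mod 37. As a residue in [0, p-1] the value is 36.
32^18 mod 37 = 36

36


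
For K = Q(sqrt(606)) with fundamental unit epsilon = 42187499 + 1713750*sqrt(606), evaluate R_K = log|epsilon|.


epsilon = 42187499 + 1713750*sqrt(606)
= 8.4375e+07
R = ln(8.4375e+07)
= 18.2508

18.2508


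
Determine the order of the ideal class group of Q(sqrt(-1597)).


K = Q(sqrt(-1597)). d mod 4 = 3, so D = disc(K) = 4d = -6388
h(K) equals the number of primitive reduced positive-definite forms (a, b, c) = a*x^2 + b*x*y + c*y^2 with b^2 - 4ac = D,
where reduced means |b| <= a <= c, with b >= 0 whenever |b| = a or a = c, and primitive means gcd(a, b, c) = 1.
Reduced forces 3a^2 <= |D| = 6388, so 1 <= a <= 46; b must have the parity of D, and c = (b^2 - D)/(4a) must be an integer >= a.
Enumerate a = 1..46, b in [-a, a]:
  a=1: (1, 0, 1597)  [1]
  a=2: (2, 2, 799)  [1]
  a=3..10: none
  a=11: (11, -6, 146), (11, 6, 146)  [2]
  a=12..16: none
  a=17: (17, -2, 94), (17, 2, 94)  [2]
  a=18..21: none
  a=22: (22, -6, 73), (22, 6, 73)  [2]
  a=23: (23, -12, 71), (23, 12, 71)  [2]
  a=24..33: none
  a=34: (34, -2, 47), (34, 2, 47)  [2]
  a=35..40: none
  a=41: (41, -34, 46), (41, 34, 46)  [2]
  a=42..46: none
Total reduced forms: 1 + 1 + 2 + 2 + 2 + 2 + 2 + 2 = 14
h = 14

14


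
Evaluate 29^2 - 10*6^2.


x^2 - d*y^2
= 29^2 - 10*6^2
= 841 - 360
= 481

481


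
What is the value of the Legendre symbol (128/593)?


p = 593 is prime, so compute (128/593) with the reciprocity algorithm (Jacobi-symbol steps: pull out 2s via (2/n), flip via reciprocity, reduce):
  pull out 2: (2/593) = +1  (since 593 mod 8 = 1)
  pull out 2: (2/593) = +1  (since 593 mod 8 = 1)
  pull out 2: (2/593) = +1  (since 593 mod 8 = 1)
  pull out 2: (2/593) = +1  (since 593 mod 8 = 1)
  pull out 2: (2/593) = +1  (since 593 mod 8 = 1)
  pull out 2: (2/593) = +1  (since 593 mod 8 = 1)
  pull out 2: (2/593) = +1  (since 593 mod 8 = 1)
  (1/593) = 1
Product of signs = 1
(128/593) = 1

1


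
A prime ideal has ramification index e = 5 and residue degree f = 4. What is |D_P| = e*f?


|D_P| = e * f
= 5 * 4
= 20

20


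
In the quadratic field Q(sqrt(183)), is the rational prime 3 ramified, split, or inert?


K = Q(sqrt(183)). Since d mod 4 = 3, disc(K) = 732.
Check p | disc: 732 mod 3 = 0.
p divides disc, so p ramifies: (p) = P^2 with e=2, f=1, g=1.
Therefore p is ramified.

ramified


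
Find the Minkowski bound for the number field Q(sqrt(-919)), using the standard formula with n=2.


d = -919, d mod 4 = 1, so disc(K) = d = -919; |disc(K)| = 919
Imaginary quadratic field, so n = 2, s = r2 = 1, r1 = 0
M = (n!/n^n) * (4/pi)^s * sqrt(|disc(K)|) = (2!/2^2) * (4/pi)^1 * sqrt(919)
= 0.5 * 1.273240 * 30.315013
= 19.2991

19.2991


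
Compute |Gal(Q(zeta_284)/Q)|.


|Gal(Q(zeta_284)/Q)| = phi(284)
= 140

140


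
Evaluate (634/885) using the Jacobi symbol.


Compute (634/885) via quadratic reciprocity:
  pull out 2: (2/885) = -1  (since 885 mod 8 = 5)
  reciprocity: (317/885) -> +(885/317)
  reduce: (251/317)
  reciprocity: (251/317) -> +(317/251)
  reduce: (66/251)
  pull out 2: (2/251) = -1  (since 251 mod 8 = 3)
  reciprocity: (33/251) -> +(251/33)
  reduce: (20/33)
  pull out 2: (2/33) = +1  (since 33 mod 8 = 1)
  pull out 2: (2/33) = +1  (since 33 mod 8 = 1)
  reciprocity: (5/33) -> +(33/5)
  reduce: (3/5)
  reciprocity: (3/5) -> +(5/3)
  reduce: (2/3)
  pull out 2: (2/3) = -1  (since 3 mod 8 = 3)
  (1/3) = 1
Product of signs = -1

-1


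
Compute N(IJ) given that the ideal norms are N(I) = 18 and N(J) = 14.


N(IJ) = N(I) * N(J)
= 18 * 14
= 252

252


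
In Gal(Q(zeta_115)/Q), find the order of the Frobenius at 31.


The Frobenius at p in Gal(Q(zeta_n)/Q) = (Z/nZ)* is the class of p, so its order is ord_115(31), the smallest k >= 1 with 31^k = 1 mod 115.
n = 115 = 5 * 23, phi(115) = 88; the order divides phi(n).
Divisors of 88: 1, 2, 4, 8, 11, 22, 44, 88
Repeated squaring mod 115: 31^1 = 31, 31^2 = 41, 31^4 = 71, 31^8 = 96, 31^16 = 16, 31^32 = 26, 31^64 = 101
Test divisors in increasing order:
  k=1: 31^1 = 31 mod 115
  k=2: 31^2 = 41 mod 115
  k=4: 31^4 = 71 mod 115
  k=8: 31^8 = 96 mod 115
  k=11: 31^11 = 96 * 41 * 31 = 1 mod 115  <- first divisor giving 1
Order = 11

11


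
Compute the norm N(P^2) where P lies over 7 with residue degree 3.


N(P^a) = p^(a*f)
= 7^(2*3)
= 7^6
= 117649

117649


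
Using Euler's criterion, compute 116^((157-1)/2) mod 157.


p = 157 is prime and the exponent is (p-1)/2 = 78, so by Euler's criterion 116^78 = (116/157) = +1 or -1 mod 157.
Compute by square-and-multiply:
  78 = 64 + 8 + 4 + 2 (binary 1001110)
  Repeated squaring mod 157: 116^1 = 116, 116^2 = 111, 116^4 = 75, 116^8 = 130, 116^16 = 101, 116^32 = 153, 116^64 = 16
  116^78 = 116^64 * 116^8 * 116^4 * 116^2 = 16 * 130 * 75 * 111 mod 157
    16 * 130 = 2080 = 39 mod 157
    39 * 75 = 2925 = 99 mod 157
    99 * 111 = 10989 = 156 mod 157
  116^78 = 156 mod 157
Result 156 = p - 1 = -1 mod 157: 116 is a quadratic non-residue mod 157. As a residue in [0, p-1] the value is 156.
116^78 mod 157 = 156

156


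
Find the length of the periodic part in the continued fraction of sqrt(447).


Run the CF algorithm for sqrt(447).
a_0 = floor(sqrt(447)) = 21; set m_0=0, q_0=1.
Recurrence: m' = q*a - m,  q' = (d - m'^2)/q,  a' = floor((a_0 + m')/q').
  step 1: m=21, q=6, a=7
  step 2: m=21, q=1, a=42
a_2 = 2*a_0 = 42, so the period closes here.
sqrt(447) = [21; 7, 42]
Period length = 2

2


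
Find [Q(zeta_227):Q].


The degree equals Euler's totient phi(227).
227 = 227
phi(227) = 226

226


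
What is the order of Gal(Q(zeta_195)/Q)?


|Gal(Q(zeta_195)/Q)| = phi(195)
= 96

96


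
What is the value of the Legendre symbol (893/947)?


p = 947 is prime, so compute (893/947) with the reciprocity algorithm (Jacobi-symbol steps: pull out 2s via (2/n), flip via reciprocity, reduce):
  reciprocity: (893/947) -> +(947/893)
  reduce: (54/893)
  pull out 2: (2/893) = -1  (since 893 mod 8 = 5)
  reciprocity: (27/893) -> +(893/27)
  reduce: (2/27)
  pull out 2: (2/27) = -1  (since 27 mod 8 = 3)
  (1/27) = 1
Product of signs = 1
(893/947) = 1

1


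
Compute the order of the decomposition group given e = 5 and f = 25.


|D_P| = e * f
= 5 * 25
= 125

125


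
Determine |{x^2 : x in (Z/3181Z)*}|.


For prime p, the number of non-zero quadratic residues is (p-1)/2.
= (3181-1)/2
= 1590

1590


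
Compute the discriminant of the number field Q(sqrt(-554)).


For K = Q(sqrt(d)) with d squarefree: disc(K) = d if d = 1 mod 4, and disc(K) = 4d if d = 2 or 3 mod 4.
Here d = -554, and d mod 4 = 2.
d = 2 mod 4, not 1 (O_K = Z[sqrt(d)]), so disc(K) = 4d = 4 * (-554) = -2216

-2216


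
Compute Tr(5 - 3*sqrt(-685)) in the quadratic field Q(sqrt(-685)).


Tr(a + b*sqrt(d)) = (a + b*sqrt(d)) + (a - b*sqrt(d)) = 2a
= 2 * (5)
= 10

10


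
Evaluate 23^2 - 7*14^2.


x^2 - d*y^2
= 23^2 - 7*14^2
= 529 - 1372
= -843

-843


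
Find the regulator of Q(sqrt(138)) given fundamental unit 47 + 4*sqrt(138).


epsilon = 47 + 4*sqrt(138)
= 93.9894
R = ln(93.9894)
= 4.5432

4.5432


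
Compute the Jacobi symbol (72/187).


Compute (72/187) via quadratic reciprocity:
  pull out 2: (2/187) = -1  (since 187 mod 8 = 3)
  pull out 2: (2/187) = -1  (since 187 mod 8 = 3)
  pull out 2: (2/187) = -1  (since 187 mod 8 = 3)
  reciprocity: (9/187) -> +(187/9)
  reduce: (7/9)
  reciprocity: (7/9) -> +(9/7)
  reduce: (2/7)
  pull out 2: (2/7) = +1  (since 7 mod 8 = 7)
  (1/7) = 1
Product of signs = -1

-1


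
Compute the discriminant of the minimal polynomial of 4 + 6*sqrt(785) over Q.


The element 4 + 6*sqrt(785) has minimal polynomial:
x^2 - 8*x - 28244
Discriminant = (-8)^2 - 4*(-28244)
= 64 + 112976
= 113040

113040


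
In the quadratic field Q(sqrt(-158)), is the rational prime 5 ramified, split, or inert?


K = Q(sqrt(-158)). Since d mod 4 = 2, disc(K) = -632.
Check p | disc: -632 mod 5 = 3.
p does not divide disc. Compute Legendre symbol (d/p):
2^((5-1)/2) mod 5 = -1
(d/p) = -1, so p is inert: (p) stays prime with e=1, f=2, g=1.
Therefore p is inert.

inert


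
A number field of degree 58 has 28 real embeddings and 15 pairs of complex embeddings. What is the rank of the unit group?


By Dirichlet's unit theorem:
rank = r1 + r2 - 1
= 28 + 15 - 1
= 42

42


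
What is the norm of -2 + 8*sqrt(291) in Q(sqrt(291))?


N(a + b*sqrt(d)) = a^2 - d*b^2
= (-2)^2 - (291)*(8)^2
= 4 - 18624
= -18620

-18620


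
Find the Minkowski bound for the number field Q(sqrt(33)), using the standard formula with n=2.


d = 33, d mod 4 = 1, so disc(K) = d = 33; |disc(K)| = 33
Real quadratic field, so n = 2, s = r2 = 0, r1 = 2
M = (n!/n^n) * (4/pi)^s * sqrt(|disc(K)|) = (2!/2^2) * (4/pi)^0 * sqrt(33)
= 0.5 * 1.000000 * 5.744563
= 2.8723

2.8723


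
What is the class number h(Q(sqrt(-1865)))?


K = Q(sqrt(-1865)). d mod 4 = 3, so D = disc(K) = 4d = -7460
h(K) equals the number of primitive reduced positive-definite forms (a, b, c) = a*x^2 + b*x*y + c*y^2 with b^2 - 4ac = D,
where reduced means |b| <= a <= c, with b >= 0 whenever |b| = a or a = c, and primitive means gcd(a, b, c) = 1.
Reduced forces 3a^2 <= |D| = 7460, so 1 <= a <= 49; b must have the parity of D, and c = (b^2 - D)/(4a) must be an integer >= a.
Enumerate a = 1..49, b in [-a, a]:
  a=1: (1, 0, 1865)  [1]
  a=2: (2, 2, 933)  [1]
  a=3: (3, -2, 622), (3, 2, 622)  [2]
  a=4: none
  a=5: (5, 0, 373)  [1]
  a=6: (6, -2, 311), (6, 2, 311)  [2]
  a=7: (7, -4, 267), (7, 4, 267)  [2]
  a=8: none
  a=9: (9, -8, 209), (9, 8, 209)  [2]
  a=10: (10, 10, 189)  [1]
  a=11: (11, -8, 171), (11, 8, 171)  [2]
  a=12..13: none
  a=14: (14, -10, 135), (14, 10, 135)  [2]
  a=15: (15, -10, 126), (15, 10, 126)  [2]
  a=16..17: none
  a=18: (18, -10, 105), (18, 10, 105)  [2]
  a=19: (19, -8, 99), (19, 8, 99)  [2]
  a=20: none
  a=21: (21, -10, 90), (21, -4, 89), (21, 4, 89), (21, 10, 90)  [4]
  a=22: (22, -14, 87), (22, 14, 87)  [2]
  a=23..26: none
  a=27: (27, -10, 70), (27, 10, 70)  [2]
  a=28: none
  a=29: (29, -14, 66), (29, 14, 66)  [2]
  a=30: (30, -10, 63), (30, 10, 63)  [2]
  a=31..32: none
  a=33: (33, -14, 58), (33, -8, 57), (33, 8, 57), (33, 14, 58)  [4]
  a=34: none
  a=35: (35, -10, 54), (35, 10, 54)  [2]
  a=36..37: none
  a=38: (38, -30, 55), (38, 30, 55)  [2]
  a=39..40: none
  a=41: (41, -24, 49), (41, 24, 49)  [2]
  a=42: (42, -38, 53), (42, -10, 45), (42, 10, 45), (42, 38, 53)  [4]
  a=43..49: none
Total reduced forms: 1 + 1 + 2 + 1 + 2 + 2 + 2 + 1 + 2 + 2 + 2 + 2 + 2 + 4 + 2 + 2 + 2 + 2 + 4 + 2 + 2 + 2 + 4 = 48
h = 48

48


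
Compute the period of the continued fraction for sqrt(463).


Run the CF algorithm for sqrt(463).
a_0 = floor(sqrt(463)) = 21; set m_0=0, q_0=1.
Recurrence: m' = q*a - m,  q' = (d - m'^2)/q,  a' = floor((a_0 + m')/q').
  step 1: m=21, q=22, a=1
  step 2: m=1, q=21, a=1
  step 3: m=20, q=3, a=13
  step 4: m=19, q=34, a=1
  step 5: m=15, q=7, a=5
  step 6: m=20, q=9, a=4
  step 7: m=16, q=23, a=1
  step 8: m=7, q=18, a=1
  step 9: m=11, q=19, a=1
  step 10: m=8, q=21, a=1
  step 11: m=13, q=14, a=2
  step 12: m=15, q=17, a=2
  step 13: m=19, q=6, a=6
  step 14: m=17, q=29, a=1
  step 15: m=12, q=11, a=3
  step 16: m=21, q=2, a=21
  step 17: m=21, q=11, a=3
  step 18: m=12, q=29, a=1
  step 19: m=17, q=6, a=6
  step 20: m=19, q=17, a=2
  step 21: m=15, q=14, a=2
  step 22: m=13, q=21, a=1
  step 23: m=8, q=19, a=1
  step 24: m=11, q=18, a=1
  step 25: m=7, q=23, a=1
  step 26: m=16, q=9, a=4
  step 27: m=20, q=7, a=5
  step 28: m=15, q=34, a=1
  step 29: m=19, q=3, a=13
  step 30: m=20, q=21, a=1
  step 31: m=1, q=22, a=1
  step 32: m=21, q=1, a=42
a_32 = 2*a_0 = 42, so the period closes here.
sqrt(463) = [21; 1, 1, 13, 1, 5, 4, 1, 1, 1, 1, 2, 2, 6, 1, 3, 21, 3, 1, 6, 2, 2, 1, 1, 1, 1, 4, 5, 1, 13, 1, 1, 42]
Period length = 32

32


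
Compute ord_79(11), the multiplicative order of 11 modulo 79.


We want ord_79(11), the smallest k >= 1 with 11^k = 1 mod 79.
n = 79 = 79, phi(79) = 78; the order divides phi(n).
Divisors of 78: 1, 2, 3, 6, 13, 26, 39, 78
Repeated squaring mod 79: 11^1 = 11, 11^2 = 42, 11^4 = 26, 11^8 = 44, 11^16 = 40, 11^32 = 20, 11^64 = 5
Test divisors in increasing order:
  k=1: 11^1 = 11 mod 79
  k=2: 11^2 = 42 mod 79
  k=3: 11^3 = 42 * 11 = 67 mod 79
  k=6: 11^6 = 26 * 42 = 65 mod 79
  k=13: 11^13 = 44 * 26 * 11 = 23 mod 79
  k=26: 11^26 = 40 * 44 * 42 = 55 mod 79
  k=39: 11^39 = 20 * 26 * 42 * 11 = 1 mod 79  <- first divisor giving 1
Order = 39

39


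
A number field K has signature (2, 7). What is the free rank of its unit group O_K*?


By Dirichlet's unit theorem:
rank = r1 + r2 - 1
= 2 + 7 - 1
= 8

8


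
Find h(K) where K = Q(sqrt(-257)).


K = Q(sqrt(-257)). d mod 4 = 3, so D = disc(K) = 4d = -1028
h(K) equals the number of primitive reduced positive-definite forms (a, b, c) = a*x^2 + b*x*y + c*y^2 with b^2 - 4ac = D,
where reduced means |b| <= a <= c, with b >= 0 whenever |b| = a or a = c, and primitive means gcd(a, b, c) = 1.
Reduced forces 3a^2 <= |D| = 1028, so 1 <= a <= 18; b must have the parity of D, and c = (b^2 - D)/(4a) must be an integer >= a.
Enumerate a = 1..18, b in [-a, a]:
  a=1: (1, 0, 257)  [1]
  a=2: (2, 2, 129)  [1]
  a=3: (3, -2, 86), (3, 2, 86)  [2]
  a=4..5: none
  a=6: (6, -2, 43), (6, 2, 43)  [2]
  a=7: (7, -6, 38), (7, 6, 38)  [2]
  a=8: none
  a=9: (9, -4, 29), (9, 4, 29)  [2]
  a=10..12: none
  a=13: (13, -8, 21), (13, 8, 21)  [2]
  a=14: (14, -6, 19), (14, 6, 19)  [2]
  a=15..16: none
  a=17: (17, -14, 18), (17, 14, 18)  [2]
  a=18: none
Total reduced forms: 1 + 1 + 2 + 2 + 2 + 2 + 2 + 2 + 2 = 16
h = 16

16


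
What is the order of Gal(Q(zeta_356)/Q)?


|Gal(Q(zeta_356)/Q)| = phi(356)
= 176

176


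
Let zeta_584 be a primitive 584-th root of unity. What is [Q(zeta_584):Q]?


The degree equals Euler's totient phi(584).
584 = 2^3 * 73
phi(584) = 288

288


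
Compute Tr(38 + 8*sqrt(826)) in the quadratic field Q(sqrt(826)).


Tr(a + b*sqrt(d)) = (a + b*sqrt(d)) + (a - b*sqrt(d)) = 2a
= 2 * (38)
= 76

76


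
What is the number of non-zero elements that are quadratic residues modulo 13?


For prime p, the number of non-zero quadratic residues is (p-1)/2.
= (13-1)/2
= 6

6


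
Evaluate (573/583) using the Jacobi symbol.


Compute (573/583) via quadratic reciprocity:
  reciprocity: (573/583) -> +(583/573)
  reduce: (10/573)
  pull out 2: (2/573) = -1  (since 573 mod 8 = 5)
  reciprocity: (5/573) -> +(573/5)
  reduce: (3/5)
  reciprocity: (3/5) -> +(5/3)
  reduce: (2/3)
  pull out 2: (2/3) = -1  (since 3 mod 8 = 3)
  (1/3) = 1
Product of signs = 1

1


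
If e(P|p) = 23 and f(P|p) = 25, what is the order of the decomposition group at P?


|D_P| = e * f
= 23 * 25
= 575

575


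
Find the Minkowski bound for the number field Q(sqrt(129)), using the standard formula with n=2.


d = 129, d mod 4 = 1, so disc(K) = d = 129; |disc(K)| = 129
Real quadratic field, so n = 2, s = r2 = 0, r1 = 2
M = (n!/n^n) * (4/pi)^s * sqrt(|disc(K)|) = (2!/2^2) * (4/pi)^0 * sqrt(129)
= 0.5 * 1.000000 * 11.357817
= 5.6789

5.6789


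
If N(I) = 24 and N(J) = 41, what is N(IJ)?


N(IJ) = N(I) * N(J)
= 24 * 41
= 984

984


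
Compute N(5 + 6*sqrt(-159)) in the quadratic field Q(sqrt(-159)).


N(a + b*sqrt(d)) = a^2 - d*b^2
= (5)^2 - (-159)*(6)^2
= 25 + 5724
= 5749

5749


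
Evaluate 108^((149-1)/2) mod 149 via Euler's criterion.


p = 149 is prime and the exponent is (p-1)/2 = 74, so by Euler's criterion 108^74 = (108/149) = +1 or -1 mod 149.
Compute by square-and-multiply:
  74 = 64 + 8 + 2 (binary 1001010)
  Repeated squaring mod 149: 108^1 = 108, 108^2 = 42, 108^4 = 125, 108^8 = 129, 108^16 = 102, 108^32 = 123, 108^64 = 80
  108^74 = 108^64 * 108^8 * 108^2 = 80 * 129 * 42 mod 149
    80 * 129 = 10320 = 39 mod 149
    39 * 42 = 1638 = 148 mod 149
  108^74 = 148 mod 149
Result 148 = p - 1 = -1 mod 149: 108 is a quadratic non-residue mod 149. As a residue in [0, p-1] the value is 148.
108^74 mod 149 = 148

148


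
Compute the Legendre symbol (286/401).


p = 401 is prime, so compute (286/401) with the reciprocity algorithm (Jacobi-symbol steps: pull out 2s via (2/n), flip via reciprocity, reduce):
  pull out 2: (2/401) = +1  (since 401 mod 8 = 1)
  reciprocity: (143/401) -> +(401/143)
  reduce: (115/143)
  reciprocity: (115/143) -> -(143/115)
  reduce: (28/115)
  pull out 2: (2/115) = -1  (since 115 mod 8 = 3)
  pull out 2: (2/115) = -1  (since 115 mod 8 = 3)
  reciprocity: (7/115) -> -(115/7)
  reduce: (3/7)
  reciprocity: (3/7) -> -(7/3)
  reduce: (1/3)
  (1/3) = 1
Product of signs = -1
(286/401) = -1

-1


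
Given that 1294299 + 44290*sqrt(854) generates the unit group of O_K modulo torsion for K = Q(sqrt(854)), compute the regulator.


epsilon = 1294299 + 44290*sqrt(854)
= 2.5886e+06
R = ln(2.5886e+06)
= 14.7666

14.7666


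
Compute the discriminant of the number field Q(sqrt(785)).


For K = Q(sqrt(d)) with d squarefree: disc(K) = d if d = 1 mod 4, and disc(K) = 4d if d = 2 or 3 mod 4.
Here d = 785, and d mod 4 = 1.
d = 1 mod 4 (O_K = Z[(1+sqrt(d))/2]), so disc(K) = d = 785

785


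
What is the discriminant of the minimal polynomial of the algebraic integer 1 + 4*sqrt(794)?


The element 1 + 4*sqrt(794) has minimal polynomial:
x^2 - 2*x - 12703
Discriminant = (-2)^2 - 4*(-12703)
= 4 + 50812
= 50816

50816


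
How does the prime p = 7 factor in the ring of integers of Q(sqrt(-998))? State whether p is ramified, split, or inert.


K = Q(sqrt(-998)). Since d mod 4 = 2, disc(K) = -3992.
Check p | disc: -3992 mod 7 = 5.
p does not divide disc. Compute Legendre symbol (d/p):
3^((7-1)/2) mod 7 = -1
(d/p) = -1, so p is inert: (p) stays prime with e=1, f=2, g=1.
Therefore p is inert.

inert


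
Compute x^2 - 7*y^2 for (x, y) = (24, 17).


x^2 - d*y^2
= 24^2 - 7*17^2
= 576 - 2023
= -1447

-1447


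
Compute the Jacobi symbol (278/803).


Compute (278/803) via quadratic reciprocity:
  pull out 2: (2/803) = -1  (since 803 mod 8 = 3)
  reciprocity: (139/803) -> -(803/139)
  reduce: (108/139)
  pull out 2: (2/139) = -1  (since 139 mod 8 = 3)
  pull out 2: (2/139) = -1  (since 139 mod 8 = 3)
  reciprocity: (27/139) -> -(139/27)
  reduce: (4/27)
  pull out 2: (2/27) = -1  (since 27 mod 8 = 3)
  pull out 2: (2/27) = -1  (since 27 mod 8 = 3)
  (1/27) = 1
Product of signs = -1

-1


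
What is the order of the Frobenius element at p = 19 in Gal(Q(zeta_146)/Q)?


The Frobenius at p in Gal(Q(zeta_n)/Q) = (Z/nZ)* is the class of p, so its order is ord_146(19), the smallest k >= 1 with 19^k = 1 mod 146.
n = 146 = 2 * 73, phi(146) = 72; the order divides phi(n).
Divisors of 72: 1, 2, 3, 4, 6, 8, 9, 12, 18, 24, 36, 72
Repeated squaring mod 146: 19^1 = 19, 19^2 = 69, 19^4 = 89, 19^8 = 37, 19^16 = 55, 19^32 = 105, 19^64 = 75
Test divisors in increasing order:
  k=1: 19^1 = 19 mod 146
  k=2: 19^2 = 69 mod 146
  k=3: 19^3 = 69 * 19 = 143 mod 146
  k=4: 19^4 = 89 mod 146
  k=6: 19^6 = 89 * 69 = 9 mod 146
  k=8: 19^8 = 37 mod 146
  k=9: 19^9 = 37 * 19 = 119 mod 146
  k=12: 19^12 = 37 * 89 = 81 mod 146
  k=18: 19^18 = 55 * 69 = 145 mod 146
  k=24: 19^24 = 55 * 37 = 137 mod 146
  k=36: 19^36 = 105 * 89 = 1 mod 146  <- first divisor giving 1
Order = 36

36


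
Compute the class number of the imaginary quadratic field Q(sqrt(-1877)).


K = Q(sqrt(-1877)). d mod 4 = 3, so D = disc(K) = 4d = -7508
h(K) equals the number of primitive reduced positive-definite forms (a, b, c) = a*x^2 + b*x*y + c*y^2 with b^2 - 4ac = D,
where reduced means |b| <= a <= c, with b >= 0 whenever |b| = a or a = c, and primitive means gcd(a, b, c) = 1.
Reduced forces 3a^2 <= |D| = 7508, so 1 <= a <= 50; b must have the parity of D, and c = (b^2 - D)/(4a) must be an integer >= a.
Enumerate a = 1..50, b in [-a, a]:
  a=1: (1, 0, 1877)  [1]
  a=2: (2, 2, 939)  [1]
  a=3: (3, -2, 626), (3, 2, 626)  [2]
  a=4..5: none
  a=6: (6, -2, 313), (6, 2, 313)  [2]
  a=7..8: none
  a=9: (9, -4, 209), (9, 4, 209)  [2]
  a=10: none
  a=11: (11, -4, 171), (11, 4, 171)  [2]
  a=12..17: none
  a=18: (18, -14, 107), (18, 14, 107)  [2]
  a=19: (19, -4, 99), (19, 4, 99)  [2]
  a=20..21: none
  a=22: (22, -18, 89), (22, 18, 89)  [2]
  a=23: (23, -6, 82), (23, 6, 82)  [2]
  a=24..26: none
  a=27: (27, -22, 74), (27, 22, 74)  [2]
  a=28..30: none
  a=31: (31, -26, 66), (31, 26, 66)  [2]
  a=32: none
  a=33: (33, -26, 62), (33, -4, 57), (33, 4, 57), (33, 26, 62)  [4]
  a=34..36: none
  a=37: (37, -22, 54), (37, 22, 54)  [2]
  a=38: (38, -34, 57), (38, 34, 57)  [2]
  a=39..40: none
  a=41: (41, -6, 46), (41, 6, 46)  [2]
  a=42: none
  a=43: (43, -24, 47), (43, 24, 47)  [2]
  a=44..50: none
Total reduced forms: 1 + 1 + 2 + 2 + 2 + 2 + 2 + 2 + 2 + 2 + 2 + 2 + 4 + 2 + 2 + 2 + 2 = 34
h = 34

34


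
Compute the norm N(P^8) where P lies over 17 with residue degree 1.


N(P^a) = p^(a*f)
= 17^(8*1)
= 17^8
= 6975757441

6975757441


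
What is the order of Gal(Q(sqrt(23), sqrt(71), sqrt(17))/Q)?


The 3 square roots of distinct primes are multiplicatively independent over Q,
so [K:Q] = 2^3 and Gal(K/Q) is isomorphic to (Z/2Z)^3.
|Gal| = 2^3 = 8

8


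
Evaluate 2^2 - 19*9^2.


x^2 - d*y^2
= 2^2 - 19*9^2
= 4 - 1539
= -1535

-1535


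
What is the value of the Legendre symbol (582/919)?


p = 919 is prime, so compute (582/919) with the reciprocity algorithm (Jacobi-symbol steps: pull out 2s via (2/n), flip via reciprocity, reduce):
  pull out 2: (2/919) = +1  (since 919 mod 8 = 7)
  reciprocity: (291/919) -> -(919/291)
  reduce: (46/291)
  pull out 2: (2/291) = -1  (since 291 mod 8 = 3)
  reciprocity: (23/291) -> -(291/23)
  reduce: (15/23)
  reciprocity: (15/23) -> -(23/15)
  reduce: (8/15)
  pull out 2: (2/15) = +1  (since 15 mod 8 = 7)
  pull out 2: (2/15) = +1  (since 15 mod 8 = 7)
  pull out 2: (2/15) = +1  (since 15 mod 8 = 7)
  (1/15) = 1
Product of signs = 1
(582/919) = 1

1


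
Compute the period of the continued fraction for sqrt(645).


Run the CF algorithm for sqrt(645).
a_0 = floor(sqrt(645)) = 25; set m_0=0, q_0=1.
Recurrence: m' = q*a - m,  q' = (d - m'^2)/q,  a' = floor((a_0 + m')/q').
  step 1: m=25, q=20, a=2
  step 2: m=15, q=21, a=1
  step 3: m=6, q=29, a=1
  step 4: m=23, q=4, a=12
  step 5: m=25, q=5, a=10
  step 6: m=25, q=4, a=12
  step 7: m=23, q=29, a=1
  step 8: m=6, q=21, a=1
  step 9: m=15, q=20, a=2
  step 10: m=25, q=1, a=50
a_10 = 2*a_0 = 50, so the period closes here.
sqrt(645) = [25; 2, 1, 1, 12, 10, 12, 1, 1, 2, 50]
Period length = 10

10
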